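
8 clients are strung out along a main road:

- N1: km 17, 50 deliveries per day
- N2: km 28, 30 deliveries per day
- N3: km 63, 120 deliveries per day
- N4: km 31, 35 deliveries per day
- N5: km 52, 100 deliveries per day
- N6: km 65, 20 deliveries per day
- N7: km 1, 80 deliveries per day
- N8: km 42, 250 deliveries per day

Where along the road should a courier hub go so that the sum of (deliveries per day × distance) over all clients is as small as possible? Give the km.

For a sum of weighted absolute distances on a line, the optimum is the weighted median (not the mean). Total weight W = 685; half-weight = 342.5.
Sort by position and accumulate weight:
  km 1 (N7, w=80) → cum 80
  km 17 (N1, w=50) → cum 130
  km 28 (N2, w=30) → cum 160
  km 31 (N4, w=35) → cum 195
  km 42 (N8, w=250) → cum 445  ≥ 342.5 → median here
  km 52 (N5, w=100) → cum 545
  km 63 (N3, w=120) → cum 665
  km 65 (N6, w=20) → cum 685
Optimal location: km 42.

x = 42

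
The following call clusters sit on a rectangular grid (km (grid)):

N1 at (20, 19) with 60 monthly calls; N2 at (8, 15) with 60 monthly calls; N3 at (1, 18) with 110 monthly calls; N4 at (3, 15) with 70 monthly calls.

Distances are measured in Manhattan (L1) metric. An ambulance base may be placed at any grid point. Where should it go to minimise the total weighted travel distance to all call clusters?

(3, 18)

Manhattan distance separates: Σwᵢ(|x−xᵢ|+|y−yᵢ|) = Σwᵢ|x−xᵢ| + Σwᵢ|y−yᵢ|, so x and y are optimised independently as 1-D weighted medians.
Total weight W = 300; half = 150.
x-coordinate, sorted with cumulative weight:
  x=1 (N3, w=110) cum 110
  x=3 (N4, w=70) cum 180  ← median
  x=8 (N2, w=60) cum 240
  x=20 (N1, w=60) cum 300
⇒ x* = 3
y-coordinate, sorted with cumulative weight:
  y=15 (N2, w=60) cum 60
  y=15 (N4, w=70) cum 130
  y=18 (N3, w=110) cum 240  ← median
  y=19 (N1, w=60) cum 300
⇒ y* = 18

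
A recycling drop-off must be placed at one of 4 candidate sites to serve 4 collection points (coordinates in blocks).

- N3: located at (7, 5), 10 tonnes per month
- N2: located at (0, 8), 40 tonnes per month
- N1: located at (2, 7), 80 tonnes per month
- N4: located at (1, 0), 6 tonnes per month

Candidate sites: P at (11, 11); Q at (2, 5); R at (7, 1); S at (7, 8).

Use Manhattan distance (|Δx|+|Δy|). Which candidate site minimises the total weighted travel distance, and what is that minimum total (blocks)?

Total weighted distance at each candidate:
  P (11, 11): total = 1826
  Q (2, 5): total = 446
  R (7, 1): total = 1522
  S (7, 8): total = 874
Minimum is at Q with total 446 blocks.

Q, total 446 blocks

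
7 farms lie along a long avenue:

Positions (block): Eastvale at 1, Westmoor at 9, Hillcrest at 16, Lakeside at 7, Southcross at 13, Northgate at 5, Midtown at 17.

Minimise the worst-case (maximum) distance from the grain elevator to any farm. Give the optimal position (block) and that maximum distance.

The 1-center on a line is the midpoint of the two extreme points: leftmost at 1, rightmost at 17.
Optimal location = (1 + 17)/2 = 9; maximum distance = (17 − 1)/2 = 8.

location 9, max distance 8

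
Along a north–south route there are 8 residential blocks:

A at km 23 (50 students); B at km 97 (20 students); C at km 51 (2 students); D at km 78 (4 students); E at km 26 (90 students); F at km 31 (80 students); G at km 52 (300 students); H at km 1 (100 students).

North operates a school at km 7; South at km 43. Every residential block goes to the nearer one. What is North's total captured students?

150

The indifferent point is the midpoint (7+43)/2 = 25; residential blocks left of it (closer to North at 7) go to North, those right go to South.
  H at 1 (w=100) → North
  A at 23 (w=50) → North
  E at 26 (w=90) → South
  F at 31 (w=80) → South
  C at 51 (w=2) → South
  G at 52 (w=300) → South
  D at 78 (w=4) → South
  B at 97 (w=20) → South
North captures 150; South captures 496.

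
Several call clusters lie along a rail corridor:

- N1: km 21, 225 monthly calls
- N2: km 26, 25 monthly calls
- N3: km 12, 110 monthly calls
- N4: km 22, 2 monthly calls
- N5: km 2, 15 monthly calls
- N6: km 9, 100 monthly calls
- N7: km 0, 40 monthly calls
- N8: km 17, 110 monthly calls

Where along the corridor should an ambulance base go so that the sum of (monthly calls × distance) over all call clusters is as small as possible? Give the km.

For a sum of weighted absolute distances on a line, the optimum is the weighted median (not the mean). Total weight W = 627; half-weight = 313.5.
Sort by position and accumulate weight:
  km 0 (N7, w=40) → cum 40
  km 2 (N5, w=15) → cum 55
  km 9 (N6, w=100) → cum 155
  km 12 (N3, w=110) → cum 265
  km 17 (N8, w=110) → cum 375  ≥ 313.5 → median here
  km 21 (N1, w=225) → cum 600
  km 22 (N4, w=2) → cum 602
  km 26 (N2, w=25) → cum 627
Optimal location: km 17.

x = 17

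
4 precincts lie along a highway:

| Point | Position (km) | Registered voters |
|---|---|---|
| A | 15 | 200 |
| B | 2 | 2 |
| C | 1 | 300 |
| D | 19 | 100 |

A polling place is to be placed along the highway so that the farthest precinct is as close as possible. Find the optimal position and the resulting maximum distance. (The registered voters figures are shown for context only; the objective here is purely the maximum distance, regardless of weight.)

The 1-center on a line is the midpoint of the two extreme points: leftmost at 1, rightmost at 19.
Optimal location = (1 + 19)/2 = 10; maximum distance = (19 − 1)/2 = 9.

location 10, max distance 9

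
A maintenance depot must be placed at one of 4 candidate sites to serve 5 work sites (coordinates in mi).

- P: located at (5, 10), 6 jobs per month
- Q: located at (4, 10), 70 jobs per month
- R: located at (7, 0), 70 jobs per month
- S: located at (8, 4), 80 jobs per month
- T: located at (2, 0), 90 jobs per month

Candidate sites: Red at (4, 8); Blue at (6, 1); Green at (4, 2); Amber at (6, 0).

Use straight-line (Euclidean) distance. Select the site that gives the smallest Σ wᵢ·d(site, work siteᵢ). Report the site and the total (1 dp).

Blue, total 1458.2 mi

Total weighted distance at each candidate:
  Red (4, 8): total = 1946.2
  Blue (6, 1): total = 1458.2
  Green (4, 2): total = 1473.1
  Amber (6, 0): total = 1561.9
Minimum is at Blue with total 1458.2 mi.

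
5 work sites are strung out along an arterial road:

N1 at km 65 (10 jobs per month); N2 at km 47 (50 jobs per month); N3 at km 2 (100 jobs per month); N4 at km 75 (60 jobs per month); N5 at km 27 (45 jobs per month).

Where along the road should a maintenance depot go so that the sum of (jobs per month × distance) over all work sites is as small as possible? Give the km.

x = 27

For a sum of weighted absolute distances on a line, the optimum is the weighted median (not the mean). Total weight W = 265; half-weight = 132.5.
Sort by position and accumulate weight:
  km 2 (N3, w=100) → cum 100
  km 27 (N5, w=45) → cum 145  ≥ 132.5 → median here
  km 47 (N2, w=50) → cum 195
  km 65 (N1, w=10) → cum 205
  km 75 (N4, w=60) → cum 265
Optimal location: km 27.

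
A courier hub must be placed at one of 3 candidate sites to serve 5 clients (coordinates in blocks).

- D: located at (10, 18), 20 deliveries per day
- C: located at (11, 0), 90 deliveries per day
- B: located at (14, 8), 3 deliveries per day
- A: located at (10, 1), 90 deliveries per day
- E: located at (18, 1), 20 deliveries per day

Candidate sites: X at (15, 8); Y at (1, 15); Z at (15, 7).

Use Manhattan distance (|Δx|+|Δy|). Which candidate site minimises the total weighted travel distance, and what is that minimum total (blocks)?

Total weighted distance at each candidate:
  X (15, 8): total = 2663
  Y (1, 15): total = 5240
  Z (15, 7): total = 2486
Minimum is at Z with total 2486 blocks.

Z, total 2486 blocks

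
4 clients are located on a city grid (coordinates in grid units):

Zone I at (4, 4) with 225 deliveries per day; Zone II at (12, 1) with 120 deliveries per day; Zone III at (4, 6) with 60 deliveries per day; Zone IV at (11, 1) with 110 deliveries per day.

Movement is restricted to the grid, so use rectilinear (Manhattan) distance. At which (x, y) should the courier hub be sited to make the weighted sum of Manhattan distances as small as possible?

(4, 4)

Manhattan distance separates: Σwᵢ(|x−xᵢ|+|y−yᵢ|) = Σwᵢ|x−xᵢ| + Σwᵢ|y−yᵢ|, so x and y are optimised independently as 1-D weighted medians.
Total weight W = 515; half = 257.5.
x-coordinate, sorted with cumulative weight:
  x=4 (Zone I, w=225) cum 225
  x=4 (Zone III, w=60) cum 285  ← median
  x=11 (Zone IV, w=110) cum 395
  x=12 (Zone II, w=120) cum 515
⇒ x* = 4
y-coordinate, sorted with cumulative weight:
  y=1 (Zone II, w=120) cum 120
  y=1 (Zone IV, w=110) cum 230
  y=4 (Zone I, w=225) cum 455  ← median
  y=6 (Zone III, w=60) cum 515
⇒ y* = 4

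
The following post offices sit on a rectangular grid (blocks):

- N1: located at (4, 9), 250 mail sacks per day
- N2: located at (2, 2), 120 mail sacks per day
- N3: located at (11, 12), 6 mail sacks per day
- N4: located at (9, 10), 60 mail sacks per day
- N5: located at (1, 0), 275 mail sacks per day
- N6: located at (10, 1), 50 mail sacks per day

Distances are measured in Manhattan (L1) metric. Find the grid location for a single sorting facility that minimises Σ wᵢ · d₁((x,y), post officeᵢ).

(2, 2)

Manhattan distance separates: Σwᵢ(|x−xᵢ|+|y−yᵢ|) = Σwᵢ|x−xᵢ| + Σwᵢ|y−yᵢ|, so x and y are optimised independently as 1-D weighted medians.
Total weight W = 761; half = 380.5.
x-coordinate, sorted with cumulative weight:
  x=1 (N5, w=275) cum 275
  x=2 (N2, w=120) cum 395  ← median
  x=4 (N1, w=250) cum 645
  x=9 (N4, w=60) cum 705
  x=10 (N6, w=50) cum 755
  x=11 (N3, w=6) cum 761
⇒ x* = 2
y-coordinate, sorted with cumulative weight:
  y=0 (N5, w=275) cum 275
  y=1 (N6, w=50) cum 325
  y=2 (N2, w=120) cum 445  ← median
  y=9 (N1, w=250) cum 695
  y=10 (N4, w=60) cum 755
  y=12 (N3, w=6) cum 761
⇒ y* = 2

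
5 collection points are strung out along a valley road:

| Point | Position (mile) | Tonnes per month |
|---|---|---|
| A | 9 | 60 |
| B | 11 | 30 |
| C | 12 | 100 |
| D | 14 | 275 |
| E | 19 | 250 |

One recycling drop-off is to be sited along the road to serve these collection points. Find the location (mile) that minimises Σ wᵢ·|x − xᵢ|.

For a sum of weighted absolute distances on a line, the optimum is the weighted median (not the mean). Total weight W = 715; half-weight = 357.5.
Sort by position and accumulate weight:
  mile 9 (A, w=60) → cum 60
  mile 11 (B, w=30) → cum 90
  mile 12 (C, w=100) → cum 190
  mile 14 (D, w=275) → cum 465  ≥ 357.5 → median here
  mile 19 (E, w=250) → cum 715
Optimal location: mile 14.

x = 14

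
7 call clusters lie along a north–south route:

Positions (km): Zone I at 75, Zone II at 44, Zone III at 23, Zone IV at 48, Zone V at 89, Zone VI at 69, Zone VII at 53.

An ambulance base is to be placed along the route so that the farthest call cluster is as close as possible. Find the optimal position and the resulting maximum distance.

The 1-center on a line is the midpoint of the two extreme points: leftmost at 23, rightmost at 89.
Optimal location = (23 + 89)/2 = 56; maximum distance = (89 − 23)/2 = 33.

location 56, max distance 33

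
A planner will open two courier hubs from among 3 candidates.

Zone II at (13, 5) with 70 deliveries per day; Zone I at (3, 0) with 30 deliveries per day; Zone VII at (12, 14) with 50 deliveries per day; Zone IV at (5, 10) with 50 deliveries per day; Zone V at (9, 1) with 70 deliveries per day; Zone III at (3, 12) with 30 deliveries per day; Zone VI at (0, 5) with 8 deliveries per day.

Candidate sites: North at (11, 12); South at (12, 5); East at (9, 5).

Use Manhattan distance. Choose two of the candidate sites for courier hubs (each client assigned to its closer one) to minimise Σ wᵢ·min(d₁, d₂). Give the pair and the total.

Evaluate every pair (each demand assigned to the nearer of the two):
  {North, East}: total = 1752
  {North, South}: total = 1866
  {South, East}: total = 2042
Best pair: {North, East} with total 1752.

{North, East}, total 1752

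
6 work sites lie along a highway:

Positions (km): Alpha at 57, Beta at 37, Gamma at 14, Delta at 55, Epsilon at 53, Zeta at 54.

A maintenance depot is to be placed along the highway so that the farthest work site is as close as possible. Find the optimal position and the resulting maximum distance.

The 1-center on a line is the midpoint of the two extreme points: leftmost at 14, rightmost at 57.
Optimal location = (14 + 57)/2 = 35.5; maximum distance = (57 − 14)/2 = 21.5.

location 35.5, max distance 21.5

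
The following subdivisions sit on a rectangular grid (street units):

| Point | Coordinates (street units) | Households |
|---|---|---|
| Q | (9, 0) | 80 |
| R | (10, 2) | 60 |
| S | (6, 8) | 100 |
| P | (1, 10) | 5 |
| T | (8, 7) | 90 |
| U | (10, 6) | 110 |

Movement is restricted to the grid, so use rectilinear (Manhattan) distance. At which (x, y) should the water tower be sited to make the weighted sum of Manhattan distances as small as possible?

(9, 6)

Manhattan distance separates: Σwᵢ(|x−xᵢ|+|y−yᵢ|) = Σwᵢ|x−xᵢ| + Σwᵢ|y−yᵢ|, so x and y are optimised independently as 1-D weighted medians.
Total weight W = 445; half = 222.5.
x-coordinate, sorted with cumulative weight:
  x=1 (P, w=5) cum 5
  x=6 (S, w=100) cum 105
  x=8 (T, w=90) cum 195
  x=9 (Q, w=80) cum 275  ← median
  x=10 (R, w=60) cum 335
  x=10 (U, w=110) cum 445
⇒ x* = 9
y-coordinate, sorted with cumulative weight:
  y=0 (Q, w=80) cum 80
  y=2 (R, w=60) cum 140
  y=6 (U, w=110) cum 250  ← median
  y=7 (T, w=90) cum 340
  y=8 (S, w=100) cum 440
  y=10 (P, w=5) cum 445
⇒ y* = 6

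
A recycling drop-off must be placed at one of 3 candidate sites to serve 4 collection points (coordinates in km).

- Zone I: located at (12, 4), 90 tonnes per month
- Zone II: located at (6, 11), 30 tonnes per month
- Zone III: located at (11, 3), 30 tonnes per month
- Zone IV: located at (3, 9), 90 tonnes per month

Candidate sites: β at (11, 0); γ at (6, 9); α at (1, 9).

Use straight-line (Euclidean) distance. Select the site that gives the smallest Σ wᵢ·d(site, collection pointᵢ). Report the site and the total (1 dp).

γ, total 1267.2 km

Total weighted distance at each candidate:
  β (11, 0): total = 1907.3
  γ (6, 9): total = 1267.2
  α (1, 9): total = 1778.9
Minimum is at γ with total 1267.2 km.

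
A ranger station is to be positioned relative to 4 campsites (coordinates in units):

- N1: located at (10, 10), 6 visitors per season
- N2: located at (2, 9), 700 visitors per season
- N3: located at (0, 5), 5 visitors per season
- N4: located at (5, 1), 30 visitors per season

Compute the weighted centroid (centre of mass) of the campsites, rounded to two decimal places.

The minimiser of Σwᵢ‖p−pᵢ‖² is the weighted centroid p* = (Σwᵢpᵢ)/(Σwᵢ).
Σwᵢ = 741.
Σwᵢxᵢ = 6·10 + 700·2 + 5·0 + 30·5 = 1610.
Σwᵢyᵢ = 6·10 + 700·9 + 5·5 + 30·1 = 6415.
x* = 1610/741 = 2.17, y* = 6415/741 = 8.66.

(2.17, 8.66)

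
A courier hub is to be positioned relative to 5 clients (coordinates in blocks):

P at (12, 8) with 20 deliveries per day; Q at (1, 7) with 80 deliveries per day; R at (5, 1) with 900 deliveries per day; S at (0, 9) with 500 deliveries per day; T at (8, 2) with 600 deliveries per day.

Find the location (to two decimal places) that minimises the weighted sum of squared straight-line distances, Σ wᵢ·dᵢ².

(4.58, 3.49)

The minimiser of Σwᵢ‖p−pᵢ‖² is the weighted centroid p* = (Σwᵢpᵢ)/(Σwᵢ).
Σwᵢ = 2100.
Σwᵢxᵢ = 20·12 + 80·1 + 900·5 + 500·0 + 600·8 = 9620.
Σwᵢyᵢ = 20·8 + 80·7 + 900·1 + 500·9 + 600·2 = 7320.
x* = 9620/2100 = 4.58, y* = 7320/2100 = 3.49.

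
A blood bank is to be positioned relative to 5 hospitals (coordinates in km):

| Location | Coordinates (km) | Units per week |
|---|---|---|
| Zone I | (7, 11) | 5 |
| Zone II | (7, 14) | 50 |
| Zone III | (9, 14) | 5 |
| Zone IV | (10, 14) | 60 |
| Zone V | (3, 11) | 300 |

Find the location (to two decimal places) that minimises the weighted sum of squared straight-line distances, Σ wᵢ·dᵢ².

(4.60, 11.82)

The minimiser of Σwᵢ‖p−pᵢ‖² is the weighted centroid p* = (Σwᵢpᵢ)/(Σwᵢ).
Σwᵢ = 420.
Σwᵢxᵢ = 5·7 + 50·7 + 5·9 + 60·10 + 300·3 = 1930.
Σwᵢyᵢ = 5·11 + 50·14 + 5·14 + 60·14 + 300·11 = 4965.
x* = 1930/420 = 4.60, y* = 4965/420 = 11.82.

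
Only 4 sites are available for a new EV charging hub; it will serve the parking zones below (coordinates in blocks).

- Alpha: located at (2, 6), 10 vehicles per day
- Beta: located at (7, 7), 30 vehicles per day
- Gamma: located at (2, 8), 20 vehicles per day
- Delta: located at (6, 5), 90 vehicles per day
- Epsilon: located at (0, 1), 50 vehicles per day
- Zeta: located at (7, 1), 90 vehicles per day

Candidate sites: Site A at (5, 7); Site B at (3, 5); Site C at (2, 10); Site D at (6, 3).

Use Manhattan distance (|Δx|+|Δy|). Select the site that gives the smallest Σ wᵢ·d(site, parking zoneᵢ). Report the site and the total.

Total weighted distance at each candidate:
  Site A (5, 7): total = 1720
  Site B (3, 5): total = 1620
  Site C (2, 10): total = 2940
  Site D (6, 3): total = 1250
Minimum is at Site D with total 1250 blocks.

Site D, total 1250 blocks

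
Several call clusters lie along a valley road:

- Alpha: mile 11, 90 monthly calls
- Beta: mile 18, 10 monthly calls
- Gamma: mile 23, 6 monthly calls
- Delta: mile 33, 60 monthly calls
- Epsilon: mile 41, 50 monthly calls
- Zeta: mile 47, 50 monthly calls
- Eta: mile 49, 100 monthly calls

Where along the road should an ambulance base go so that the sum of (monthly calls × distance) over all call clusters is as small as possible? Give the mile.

For a sum of weighted absolute distances on a line, the optimum is the weighted median (not the mean). Total weight W = 366; half-weight = 183.
Sort by position and accumulate weight:
  mile 11 (Alpha, w=90) → cum 90
  mile 18 (Beta, w=10) → cum 100
  mile 23 (Gamma, w=6) → cum 106
  mile 33 (Delta, w=60) → cum 166
  mile 41 (Epsilon, w=50) → cum 216  ≥ 183 → median here
  mile 47 (Zeta, w=50) → cum 266
  mile 49 (Eta, w=100) → cum 366
Optimal location: mile 41.

x = 41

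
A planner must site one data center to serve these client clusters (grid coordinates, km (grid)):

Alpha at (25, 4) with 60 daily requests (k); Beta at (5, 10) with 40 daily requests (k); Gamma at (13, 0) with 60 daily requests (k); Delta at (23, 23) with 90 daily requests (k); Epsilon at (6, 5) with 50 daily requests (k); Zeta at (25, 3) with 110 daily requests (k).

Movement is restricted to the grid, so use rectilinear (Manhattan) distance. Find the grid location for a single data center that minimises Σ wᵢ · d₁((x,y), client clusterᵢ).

Manhattan distance separates: Σwᵢ(|x−xᵢ|+|y−yᵢ|) = Σwᵢ|x−xᵢ| + Σwᵢ|y−yᵢ|, so x and y are optimised independently as 1-D weighted medians.
Total weight W = 410; half = 205.
x-coordinate, sorted with cumulative weight:
  x=5 (Beta, w=40) cum 40
  x=6 (Epsilon, w=50) cum 90
  x=13 (Gamma, w=60) cum 150
  x=23 (Delta, w=90) cum 240  ← median
  x=25 (Alpha, w=60) cum 300
  x=25 (Zeta, w=110) cum 410
⇒ x* = 23
y-coordinate, sorted with cumulative weight:
  y=0 (Gamma, w=60) cum 60
  y=3 (Zeta, w=110) cum 170
  y=4 (Alpha, w=60) cum 230  ← median
  y=5 (Epsilon, w=50) cum 280
  y=10 (Beta, w=40) cum 320
  y=23 (Delta, w=90) cum 410
⇒ y* = 4

(23, 4)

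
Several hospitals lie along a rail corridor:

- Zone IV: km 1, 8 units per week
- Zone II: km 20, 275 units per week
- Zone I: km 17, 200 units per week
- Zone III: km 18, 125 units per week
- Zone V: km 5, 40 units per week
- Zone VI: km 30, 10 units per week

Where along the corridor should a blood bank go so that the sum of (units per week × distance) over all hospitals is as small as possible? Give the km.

x = 18

For a sum of weighted absolute distances on a line, the optimum is the weighted median (not the mean). Total weight W = 658; half-weight = 329.
Sort by position and accumulate weight:
  km 1 (Zone IV, w=8) → cum 8
  km 5 (Zone V, w=40) → cum 48
  km 17 (Zone I, w=200) → cum 248
  km 18 (Zone III, w=125) → cum 373  ≥ 329 → median here
  km 20 (Zone II, w=275) → cum 648
  km 30 (Zone VI, w=10) → cum 658
Optimal location: km 18.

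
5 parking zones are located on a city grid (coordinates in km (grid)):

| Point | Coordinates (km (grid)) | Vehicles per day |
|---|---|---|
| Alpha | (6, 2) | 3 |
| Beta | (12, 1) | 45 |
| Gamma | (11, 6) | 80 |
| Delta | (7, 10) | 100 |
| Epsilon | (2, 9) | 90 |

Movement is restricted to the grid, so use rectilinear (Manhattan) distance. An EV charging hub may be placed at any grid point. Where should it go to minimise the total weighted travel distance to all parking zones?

(7, 9)

Manhattan distance separates: Σwᵢ(|x−xᵢ|+|y−yᵢ|) = Σwᵢ|x−xᵢ| + Σwᵢ|y−yᵢ|, so x and y are optimised independently as 1-D weighted medians.
Total weight W = 318; half = 159.
x-coordinate, sorted with cumulative weight:
  x=2 (Epsilon, w=90) cum 90
  x=6 (Alpha, w=3) cum 93
  x=7 (Delta, w=100) cum 193  ← median
  x=11 (Gamma, w=80) cum 273
  x=12 (Beta, w=45) cum 318
⇒ x* = 7
y-coordinate, sorted with cumulative weight:
  y=1 (Beta, w=45) cum 45
  y=2 (Alpha, w=3) cum 48
  y=6 (Gamma, w=80) cum 128
  y=9 (Epsilon, w=90) cum 218  ← median
  y=10 (Delta, w=100) cum 318
⇒ y* = 9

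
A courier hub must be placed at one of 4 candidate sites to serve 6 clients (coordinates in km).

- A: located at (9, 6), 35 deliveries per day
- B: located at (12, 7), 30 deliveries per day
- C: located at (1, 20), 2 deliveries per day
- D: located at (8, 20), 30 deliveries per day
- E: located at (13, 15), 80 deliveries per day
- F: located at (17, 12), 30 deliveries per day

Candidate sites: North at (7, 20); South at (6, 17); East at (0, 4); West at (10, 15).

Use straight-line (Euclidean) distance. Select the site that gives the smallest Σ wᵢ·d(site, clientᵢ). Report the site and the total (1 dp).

West, total 1214.9 km

Total weighted distance at each candidate:
  North (7, 20): total = 1963.8
  South (6, 17): total = 1813.6
  East (0, 4): total = 3188.5
  West (10, 15): total = 1214.9
Minimum is at West with total 1214.9 km.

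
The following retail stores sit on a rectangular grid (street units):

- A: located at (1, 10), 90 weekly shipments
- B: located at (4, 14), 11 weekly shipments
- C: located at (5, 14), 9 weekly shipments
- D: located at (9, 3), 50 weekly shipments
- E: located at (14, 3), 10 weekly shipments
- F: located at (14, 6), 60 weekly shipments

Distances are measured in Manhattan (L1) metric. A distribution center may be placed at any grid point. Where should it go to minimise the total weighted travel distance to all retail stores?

(9, 6)

Manhattan distance separates: Σwᵢ(|x−xᵢ|+|y−yᵢ|) = Σwᵢ|x−xᵢ| + Σwᵢ|y−yᵢ|, so x and y are optimised independently as 1-D weighted medians.
Total weight W = 230; half = 115.
x-coordinate, sorted with cumulative weight:
  x=1 (A, w=90) cum 90
  x=4 (B, w=11) cum 101
  x=5 (C, w=9) cum 110
  x=9 (D, w=50) cum 160  ← median
  x=14 (E, w=10) cum 170
  x=14 (F, w=60) cum 230
⇒ x* = 9
y-coordinate, sorted with cumulative weight:
  y=3 (D, w=50) cum 50
  y=3 (E, w=10) cum 60
  y=6 (F, w=60) cum 120  ← median
  y=10 (A, w=90) cum 210
  y=14 (B, w=11) cum 221
  y=14 (C, w=9) cum 230
⇒ y* = 6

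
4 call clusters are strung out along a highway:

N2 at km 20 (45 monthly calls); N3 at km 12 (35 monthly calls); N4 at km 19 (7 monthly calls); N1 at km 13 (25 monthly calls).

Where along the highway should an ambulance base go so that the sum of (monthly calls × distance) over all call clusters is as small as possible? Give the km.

x = 13

For a sum of weighted absolute distances on a line, the optimum is the weighted median (not the mean). Total weight W = 112; half-weight = 56.
Sort by position and accumulate weight:
  km 12 (N3, w=35) → cum 35
  km 13 (N1, w=25) → cum 60  ≥ 56 → median here
  km 19 (N4, w=7) → cum 67
  km 20 (N2, w=45) → cum 112
Optimal location: km 13.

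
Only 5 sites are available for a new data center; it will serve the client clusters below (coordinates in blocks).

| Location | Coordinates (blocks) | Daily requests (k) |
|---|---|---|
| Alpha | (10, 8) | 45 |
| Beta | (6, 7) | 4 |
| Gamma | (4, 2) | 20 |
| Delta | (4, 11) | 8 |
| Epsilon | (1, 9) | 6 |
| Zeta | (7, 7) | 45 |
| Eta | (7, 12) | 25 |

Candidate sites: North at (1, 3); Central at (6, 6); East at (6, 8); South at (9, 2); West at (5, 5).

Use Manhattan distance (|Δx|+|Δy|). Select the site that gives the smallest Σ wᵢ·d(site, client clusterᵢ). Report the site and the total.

Total weighted distance at each candidate:
  North (1, 3): total = 1695
  Central (6, 6): total = 763
  East (6, 8): total = 635
  South (9, 2): total = 1264
  West (5, 5): total = 961
Minimum is at East with total 635 blocks.

East, total 635 blocks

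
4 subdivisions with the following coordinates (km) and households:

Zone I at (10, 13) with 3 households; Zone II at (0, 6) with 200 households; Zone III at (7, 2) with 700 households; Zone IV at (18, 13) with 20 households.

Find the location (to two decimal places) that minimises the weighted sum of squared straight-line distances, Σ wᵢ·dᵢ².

The minimiser of Σwᵢ‖p−pᵢ‖² is the weighted centroid p* = (Σwᵢpᵢ)/(Σwᵢ).
Σwᵢ = 923.
Σwᵢxᵢ = 3·10 + 200·0 + 700·7 + 20·18 = 5290.
Σwᵢyᵢ = 3·13 + 200·6 + 700·2 + 20·13 = 2899.
x* = 5290/923 = 5.73, y* = 2899/923 = 3.14.

(5.73, 3.14)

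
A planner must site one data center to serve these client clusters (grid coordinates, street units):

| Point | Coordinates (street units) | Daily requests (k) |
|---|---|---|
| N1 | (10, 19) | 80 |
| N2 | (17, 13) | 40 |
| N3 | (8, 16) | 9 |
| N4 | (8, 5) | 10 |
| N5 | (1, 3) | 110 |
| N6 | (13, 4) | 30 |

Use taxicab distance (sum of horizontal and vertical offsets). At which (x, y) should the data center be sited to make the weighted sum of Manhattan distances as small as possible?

(10, 4)

Manhattan distance separates: Σwᵢ(|x−xᵢ|+|y−yᵢ|) = Σwᵢ|x−xᵢ| + Σwᵢ|y−yᵢ|, so x and y are optimised independently as 1-D weighted medians.
Total weight W = 279; half = 139.5.
x-coordinate, sorted with cumulative weight:
  x=1 (N5, w=110) cum 110
  x=8 (N3, w=9) cum 119
  x=8 (N4, w=10) cum 129
  x=10 (N1, w=80) cum 209  ← median
  x=13 (N6, w=30) cum 239
  x=17 (N2, w=40) cum 279
⇒ x* = 10
y-coordinate, sorted with cumulative weight:
  y=3 (N5, w=110) cum 110
  y=4 (N6, w=30) cum 140  ← median
  y=5 (N4, w=10) cum 150
  y=13 (N2, w=40) cum 190
  y=16 (N3, w=9) cum 199
  y=19 (N1, w=80) cum 279
⇒ y* = 4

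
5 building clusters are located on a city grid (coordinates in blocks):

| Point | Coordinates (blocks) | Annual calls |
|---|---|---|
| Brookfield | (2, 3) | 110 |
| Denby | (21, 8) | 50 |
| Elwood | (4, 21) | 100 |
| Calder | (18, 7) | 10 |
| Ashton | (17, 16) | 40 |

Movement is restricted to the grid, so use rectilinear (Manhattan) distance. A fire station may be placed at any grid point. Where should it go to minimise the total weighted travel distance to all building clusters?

(4, 8)

Manhattan distance separates: Σwᵢ(|x−xᵢ|+|y−yᵢ|) = Σwᵢ|x−xᵢ| + Σwᵢ|y−yᵢ|, so x and y are optimised independently as 1-D weighted medians.
Total weight W = 310; half = 155.
x-coordinate, sorted with cumulative weight:
  x=2 (Brookfield, w=110) cum 110
  x=4 (Elwood, w=100) cum 210  ← median
  x=17 (Ashton, w=40) cum 250
  x=18 (Calder, w=10) cum 260
  x=21 (Denby, w=50) cum 310
⇒ x* = 4
y-coordinate, sorted with cumulative weight:
  y=3 (Brookfield, w=110) cum 110
  y=7 (Calder, w=10) cum 120
  y=8 (Denby, w=50) cum 170  ← median
  y=16 (Ashton, w=40) cum 210
  y=21 (Elwood, w=100) cum 310
⇒ y* = 8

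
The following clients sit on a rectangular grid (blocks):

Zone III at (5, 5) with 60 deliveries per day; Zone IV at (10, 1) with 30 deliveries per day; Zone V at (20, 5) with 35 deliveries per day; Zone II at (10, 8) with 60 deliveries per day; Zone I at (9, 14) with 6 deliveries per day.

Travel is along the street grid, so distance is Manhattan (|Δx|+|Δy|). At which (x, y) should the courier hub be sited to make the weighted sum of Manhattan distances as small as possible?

Manhattan distance separates: Σwᵢ(|x−xᵢ|+|y−yᵢ|) = Σwᵢ|x−xᵢ| + Σwᵢ|y−yᵢ|, so x and y are optimised independently as 1-D weighted medians.
Total weight W = 191; half = 95.5.
x-coordinate, sorted with cumulative weight:
  x=5 (Zone III, w=60) cum 60
  x=9 (Zone I, w=6) cum 66
  x=10 (Zone IV, w=30) cum 96  ← median
  x=10 (Zone II, w=60) cum 156
  x=20 (Zone V, w=35) cum 191
⇒ x* = 10
y-coordinate, sorted with cumulative weight:
  y=1 (Zone IV, w=30) cum 30
  y=5 (Zone III, w=60) cum 90
  y=5 (Zone V, w=35) cum 125  ← median
  y=8 (Zone II, w=60) cum 185
  y=14 (Zone I, w=6) cum 191
⇒ y* = 5

(10, 5)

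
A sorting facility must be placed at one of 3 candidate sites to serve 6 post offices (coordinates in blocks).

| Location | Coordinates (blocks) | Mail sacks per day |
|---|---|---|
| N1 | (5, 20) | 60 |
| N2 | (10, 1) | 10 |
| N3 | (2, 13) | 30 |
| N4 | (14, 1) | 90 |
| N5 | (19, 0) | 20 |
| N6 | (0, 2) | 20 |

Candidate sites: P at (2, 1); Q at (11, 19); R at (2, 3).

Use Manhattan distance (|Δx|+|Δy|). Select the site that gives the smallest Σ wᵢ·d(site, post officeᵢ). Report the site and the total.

P, total 3260 blocks

Total weighted distance at each candidate:
  P (2, 1): total = 3260
  Q (11, 19): total = 4050
  R (2, 3): total = 3320
Minimum is at P with total 3260 blocks.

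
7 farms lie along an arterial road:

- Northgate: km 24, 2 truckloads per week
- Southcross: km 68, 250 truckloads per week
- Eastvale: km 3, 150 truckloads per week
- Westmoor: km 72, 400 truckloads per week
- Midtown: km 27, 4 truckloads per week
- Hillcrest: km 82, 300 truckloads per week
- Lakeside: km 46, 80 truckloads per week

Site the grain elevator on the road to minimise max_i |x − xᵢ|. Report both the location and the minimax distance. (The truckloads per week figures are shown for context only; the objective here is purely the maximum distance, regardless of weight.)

location 42.5, max distance 39.5

The 1-center on a line is the midpoint of the two extreme points: leftmost at 3, rightmost at 82.
Optimal location = (3 + 82)/2 = 42.5; maximum distance = (82 − 3)/2 = 39.5.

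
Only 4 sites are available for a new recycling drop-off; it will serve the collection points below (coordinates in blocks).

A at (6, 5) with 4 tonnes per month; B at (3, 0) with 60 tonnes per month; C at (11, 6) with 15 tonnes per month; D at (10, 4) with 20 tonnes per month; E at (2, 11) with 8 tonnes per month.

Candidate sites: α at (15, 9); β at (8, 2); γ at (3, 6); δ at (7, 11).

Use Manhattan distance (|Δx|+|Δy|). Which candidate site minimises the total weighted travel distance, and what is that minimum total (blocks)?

Total weighted distance at each candidate:
  α (15, 9): total = 1737
  β (8, 2): total = 745
  γ (3, 6): total = 724
  δ (7, 11): total = 1303
Minimum is at γ with total 724 blocks.

γ, total 724 blocks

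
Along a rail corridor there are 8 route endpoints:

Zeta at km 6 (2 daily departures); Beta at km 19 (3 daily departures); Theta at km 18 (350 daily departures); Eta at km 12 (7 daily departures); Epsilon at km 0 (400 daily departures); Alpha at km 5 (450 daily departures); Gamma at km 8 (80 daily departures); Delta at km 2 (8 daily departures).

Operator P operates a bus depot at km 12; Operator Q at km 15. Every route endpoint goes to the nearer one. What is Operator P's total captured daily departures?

The indifferent point is the midpoint (12+15)/2 = 13.5; route endpoints left of it (closer to Operator P at 12) go to Operator P, those right go to Operator Q.
  Epsilon at 0 (w=400) → Operator P
  Delta at 2 (w=8) → Operator P
  Alpha at 5 (w=450) → Operator P
  Zeta at 6 (w=2) → Operator P
  Gamma at 8 (w=80) → Operator P
  Eta at 12 (w=7) → Operator P
  Theta at 18 (w=350) → Operator Q
  Beta at 19 (w=3) → Operator Q
Operator P captures 947; Operator Q captures 353.

947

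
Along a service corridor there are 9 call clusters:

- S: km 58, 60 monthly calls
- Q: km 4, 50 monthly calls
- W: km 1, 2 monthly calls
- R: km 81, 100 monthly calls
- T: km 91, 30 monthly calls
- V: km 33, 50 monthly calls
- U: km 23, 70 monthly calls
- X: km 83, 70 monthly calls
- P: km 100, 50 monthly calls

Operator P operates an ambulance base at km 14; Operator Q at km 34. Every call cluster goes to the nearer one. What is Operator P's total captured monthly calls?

122

The indifferent point is the midpoint (14+34)/2 = 24; call clusters left of it (closer to Operator P at 14) go to Operator P, those right go to Operator Q.
  W at 1 (w=2) → Operator P
  Q at 4 (w=50) → Operator P
  U at 23 (w=70) → Operator P
  V at 33 (w=50) → Operator Q
  S at 58 (w=60) → Operator Q
  R at 81 (w=100) → Operator Q
  X at 83 (w=70) → Operator Q
  T at 91 (w=30) → Operator Q
  P at 100 (w=50) → Operator Q
Operator P captures 122; Operator Q captures 360.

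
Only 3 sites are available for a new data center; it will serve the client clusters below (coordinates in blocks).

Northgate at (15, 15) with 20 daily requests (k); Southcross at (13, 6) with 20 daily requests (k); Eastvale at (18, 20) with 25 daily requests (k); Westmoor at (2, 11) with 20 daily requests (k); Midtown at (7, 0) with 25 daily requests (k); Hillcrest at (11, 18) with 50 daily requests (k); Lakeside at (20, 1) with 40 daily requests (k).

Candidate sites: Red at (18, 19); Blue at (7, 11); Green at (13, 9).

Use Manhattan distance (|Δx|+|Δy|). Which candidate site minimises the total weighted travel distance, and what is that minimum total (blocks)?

Total weighted distance at each candidate:
  Red (18, 19): total = 2955
  Blue (7, 11): total = 2805
  Green (13, 9): total = 2405
Minimum is at Green with total 2405 blocks.

Green, total 2405 blocks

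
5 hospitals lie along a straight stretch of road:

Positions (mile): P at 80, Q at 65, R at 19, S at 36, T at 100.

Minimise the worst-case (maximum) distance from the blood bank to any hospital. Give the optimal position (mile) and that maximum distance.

location 59.5, max distance 40.5

The 1-center on a line is the midpoint of the two extreme points: leftmost at 19, rightmost at 100.
Optimal location = (19 + 100)/2 = 59.5; maximum distance = (100 − 19)/2 = 40.5.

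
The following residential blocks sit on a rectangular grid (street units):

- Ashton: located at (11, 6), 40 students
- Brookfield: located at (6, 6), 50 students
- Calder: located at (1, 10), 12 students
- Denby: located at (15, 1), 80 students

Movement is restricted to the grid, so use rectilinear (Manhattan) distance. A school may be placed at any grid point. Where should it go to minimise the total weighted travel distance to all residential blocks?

Manhattan distance separates: Σwᵢ(|x−xᵢ|+|y−yᵢ|) = Σwᵢ|x−xᵢ| + Σwᵢ|y−yᵢ|, so x and y are optimised independently as 1-D weighted medians.
Total weight W = 182; half = 91.
x-coordinate, sorted with cumulative weight:
  x=1 (Calder, w=12) cum 12
  x=6 (Brookfield, w=50) cum 62
  x=11 (Ashton, w=40) cum 102  ← median
  x=15 (Denby, w=80) cum 182
⇒ x* = 11
y-coordinate, sorted with cumulative weight:
  y=1 (Denby, w=80) cum 80
  y=6 (Ashton, w=40) cum 120  ← median
  y=6 (Brookfield, w=50) cum 170
  y=10 (Calder, w=12) cum 182
⇒ y* = 6

(11, 6)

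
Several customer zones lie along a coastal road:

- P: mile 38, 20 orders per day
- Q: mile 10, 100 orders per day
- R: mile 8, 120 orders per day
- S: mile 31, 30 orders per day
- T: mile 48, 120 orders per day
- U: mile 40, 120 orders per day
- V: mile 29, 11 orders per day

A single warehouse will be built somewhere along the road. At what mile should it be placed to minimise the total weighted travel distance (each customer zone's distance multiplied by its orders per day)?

x = 31

For a sum of weighted absolute distances on a line, the optimum is the weighted median (not the mean). Total weight W = 521; half-weight = 260.5.
Sort by position and accumulate weight:
  mile 8 (R, w=120) → cum 120
  mile 10 (Q, w=100) → cum 220
  mile 29 (V, w=11) → cum 231
  mile 31 (S, w=30) → cum 261  ≥ 260.5 → median here
  mile 38 (P, w=20) → cum 281
  mile 40 (U, w=120) → cum 401
  mile 48 (T, w=120) → cum 521
Optimal location: mile 31.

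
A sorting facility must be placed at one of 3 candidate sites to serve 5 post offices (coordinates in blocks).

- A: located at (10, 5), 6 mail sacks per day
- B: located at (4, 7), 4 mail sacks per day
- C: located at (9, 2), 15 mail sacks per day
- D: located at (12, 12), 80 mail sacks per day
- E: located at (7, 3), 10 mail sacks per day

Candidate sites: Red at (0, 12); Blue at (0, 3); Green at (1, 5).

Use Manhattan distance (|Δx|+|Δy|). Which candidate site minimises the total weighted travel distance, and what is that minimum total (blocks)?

Red, total 1543 blocks

Total weighted distance at each candidate:
  Red (0, 12): total = 1543
  Blue (0, 3): total = 2004
  Green (1, 5): total = 1759
Minimum is at Red with total 1543 blocks.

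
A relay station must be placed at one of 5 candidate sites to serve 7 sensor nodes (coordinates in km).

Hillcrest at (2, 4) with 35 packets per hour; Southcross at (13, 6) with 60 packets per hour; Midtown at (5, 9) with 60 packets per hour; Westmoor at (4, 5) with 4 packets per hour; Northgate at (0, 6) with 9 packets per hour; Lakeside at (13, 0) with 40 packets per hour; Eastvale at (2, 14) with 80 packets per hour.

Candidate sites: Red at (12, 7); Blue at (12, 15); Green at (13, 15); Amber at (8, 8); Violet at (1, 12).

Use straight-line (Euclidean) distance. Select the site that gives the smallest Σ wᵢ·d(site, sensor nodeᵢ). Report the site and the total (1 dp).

Total weighted distance at each candidate:
  Red (12, 7): total = 2287.8
  Blue (12, 15): total = 3208.4
  Green (13, 15): total = 3364.2
  Amber (8, 8): total = 1915.6
  Violet (1, 12): total = 2330.1
Minimum is at Amber with total 1915.6 km.

Amber, total 1915.6 km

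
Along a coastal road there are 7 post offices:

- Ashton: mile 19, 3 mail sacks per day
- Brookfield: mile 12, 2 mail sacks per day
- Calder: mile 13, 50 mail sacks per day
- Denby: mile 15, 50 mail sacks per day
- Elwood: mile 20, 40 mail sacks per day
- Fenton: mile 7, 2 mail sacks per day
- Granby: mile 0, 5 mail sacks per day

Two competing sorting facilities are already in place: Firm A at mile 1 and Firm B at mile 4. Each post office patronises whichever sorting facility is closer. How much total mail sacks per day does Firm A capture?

5

The indifferent point is the midpoint (1+4)/2 = 2.5; post offices left of it (closer to Firm A at 1) go to Firm A, those right go to Firm B.
  Granby at 0 (w=5) → Firm A
  Fenton at 7 (w=2) → Firm B
  Brookfield at 12 (w=2) → Firm B
  Calder at 13 (w=50) → Firm B
  Denby at 15 (w=50) → Firm B
  Ashton at 19 (w=3) → Firm B
  Elwood at 20 (w=40) → Firm B
Firm A captures 5; Firm B captures 147.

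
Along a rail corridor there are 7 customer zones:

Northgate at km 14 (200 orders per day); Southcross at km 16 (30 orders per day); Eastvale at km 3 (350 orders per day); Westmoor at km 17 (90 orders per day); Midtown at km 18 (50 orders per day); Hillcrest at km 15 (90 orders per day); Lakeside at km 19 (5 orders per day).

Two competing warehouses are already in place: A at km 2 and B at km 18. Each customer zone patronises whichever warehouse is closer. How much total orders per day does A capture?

350

The indifferent point is the midpoint (2+18)/2 = 10; customer zones left of it (closer to A at 2) go to A, those right go to B.
  Eastvale at 3 (w=350) → A
  Northgate at 14 (w=200) → B
  Hillcrest at 15 (w=90) → B
  Southcross at 16 (w=30) → B
  Westmoor at 17 (w=90) → B
  Midtown at 18 (w=50) → B
  Lakeside at 19 (w=5) → B
A captures 350; B captures 465.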